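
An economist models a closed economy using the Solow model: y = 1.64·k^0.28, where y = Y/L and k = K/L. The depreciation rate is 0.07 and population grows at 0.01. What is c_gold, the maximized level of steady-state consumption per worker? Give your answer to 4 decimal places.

n + δ = 0.01 + 0.07 = 0.08.
Golden rule sets MPK = n+δ: 0.28·1.64·k^(0.28−1) = 0.08, so k_gold = (0.28·1.64/0.08)^(1/0.72) ≈ 11.3252.
y_gold = 1.64·11.3252^0.28 ≈ 3.2358.
c_gold = y_gold − (n+δ)·k_gold = 3.2358 − 0.08·11.3252 ≈ 2.3297.

c_gold ≈ 2.3297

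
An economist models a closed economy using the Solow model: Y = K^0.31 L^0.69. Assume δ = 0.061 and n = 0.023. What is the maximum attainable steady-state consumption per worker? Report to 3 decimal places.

c_gold ≈ 1.241

The effective depreciation rate is n + δ = 0.023 + 0.061 = 0.084.
Maximizing c = f(k) − (n+δ)·k gives f'(k) = n+δ, i.e. 0.31·k^(0.31−1) = 0.084, so k_gold = (0.31/0.084)^(1/0.69) ≈ 6.6353.
y_gold = 6.6353^0.31 ≈ 1.7979.
c_gold = y_gold − (n+δ)·k_gold = 1.7979 − 0.084·6.6353 ≈ 1.2406.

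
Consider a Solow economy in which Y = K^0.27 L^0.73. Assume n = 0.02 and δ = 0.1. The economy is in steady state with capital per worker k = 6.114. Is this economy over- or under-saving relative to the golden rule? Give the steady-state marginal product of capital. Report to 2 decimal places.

over-saving; MPK ≈ 0.07

Break-even investment rate: n + δ = 0.02 + 0.1 = 0.12.
MPK = 0.27·k^(0.27−1) = 0.27·6.114^(-0.73) ≈ 0.0720.
MPK < 0.12, so the economy is dynamically inefficient (over-saving).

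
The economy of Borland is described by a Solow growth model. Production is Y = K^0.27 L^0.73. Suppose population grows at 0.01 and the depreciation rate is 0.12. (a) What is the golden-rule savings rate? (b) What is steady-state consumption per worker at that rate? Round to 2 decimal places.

(a) s_gold = 0.27; (b) c_gold ≈ 0.96

n + δ = 0.01 + 0.12 = 0.13.
For Cobb-Douglas, s_gold equals capital's share: s_gold = 0.27.
Maximizing c = f(k) − (n+δ)·k gives f'(k) = n+δ, i.e. 0.27·k^(0.27−1) = 0.13, so k_gold = (0.27/0.13)^(1/0.73) ≈ 2.7216.
y_gold = 2.7216^0.27 ≈ 1.3104; c_gold = (1−0.27)·y_gold ≈ 0.9566.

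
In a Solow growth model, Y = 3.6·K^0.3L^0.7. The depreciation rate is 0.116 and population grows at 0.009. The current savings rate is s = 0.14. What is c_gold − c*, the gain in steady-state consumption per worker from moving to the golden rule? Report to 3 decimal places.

Δc ≈ 0.722

Break-even investment rate: n + δ = 0.009 + 0.116 = 0.125.
Current steady state (s = 0.14): k* = (0.14·3.6/0.125)^(1/0.7) ≈ 7.3287, y* = 3.6·7.3287^0.3 ≈ 6.5435, c* = (1−0.14)·6.5435 ≈ 5.6274.
Setting f'(k) = n+δ gives 0.3·3.6·k^(0.3−1) = 0.125, hence k_gold = (0.3·3.6/0.125)^(1/0.7) ≈ 21.7709.
y_gold = 3.6·21.7709^0.3 ≈ 9.0712, c_gold = y_gold − 0.125·k_gold ≈ 6.3499.
Gain: Δc = 6.3499 − 5.6274 ≈ 0.7224.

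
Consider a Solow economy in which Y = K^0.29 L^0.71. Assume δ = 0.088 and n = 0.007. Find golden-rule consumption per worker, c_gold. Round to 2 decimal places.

n + δ = 0.007 + 0.088 = 0.095.
Maximizing c = f(k) − (n+δ)·k gives f'(k) = n+δ, i.e. 0.29·k^(0.29−1) = 0.095, so k_gold = (0.29/0.095)^(1/0.71) ≈ 4.8155.
y_gold = 4.8155^0.29 ≈ 1.5775.
c_gold = y_gold − (n+δ)·k_gold = 1.5775 − 0.095·4.8155 ≈ 1.1200.

c_gold ≈ 1.12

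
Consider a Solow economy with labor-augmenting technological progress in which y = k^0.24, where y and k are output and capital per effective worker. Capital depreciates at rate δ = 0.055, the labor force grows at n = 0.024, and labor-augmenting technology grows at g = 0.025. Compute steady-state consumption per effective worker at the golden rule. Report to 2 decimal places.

The effective depreciation rate is n + g + δ = 0.024 + 0.025 + 0.055 = 0.104.
At the golden rule the marginal product of capital equals n+g+δ: 0.24·k^(0.24−1) = 0.104. Solving, k_gold = (0.24/0.104)^(1/0.76) ≈ 3.0051.
y_gold = 3.0051^0.24 ≈ 1.3022.
c_gold = y_gold − (n+g+δ)·k_gold = 1.3022 − 0.104·3.0051 ≈ 0.9897.

c_gold ≈ 0.99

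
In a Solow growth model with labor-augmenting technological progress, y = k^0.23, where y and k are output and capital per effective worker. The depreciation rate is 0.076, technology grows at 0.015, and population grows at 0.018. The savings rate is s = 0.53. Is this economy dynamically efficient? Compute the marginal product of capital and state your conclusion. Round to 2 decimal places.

The effective depreciation rate is n + g + δ = 0.018 + 0.015 + 0.076 = 0.109.
Steady-state k*: s·k^0.23 = 0.109·k gives k* = (0.53/0.109)^(1/0.77) ≈ 7.7985.
MPK = 0.23·7.7985^(-0.77) ≈ 0.0473.
MPK < n+g+δ = 0.109, so the economy is dynamically inefficient (over-saving).

dynamically inefficient; MPK ≈ 0.05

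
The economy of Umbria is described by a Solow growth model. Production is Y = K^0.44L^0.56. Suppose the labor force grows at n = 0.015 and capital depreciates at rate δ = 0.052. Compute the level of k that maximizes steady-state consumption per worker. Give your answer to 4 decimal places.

Capital per worker breaks even when investment replaces (n + δ)·k; here n + δ = 0.067.
Golden rule sets MPK = n+δ: 0.44·k^(0.44−1) = 0.067, so k_gold = (0.44/0.067)^(1/0.56) ≈ 28.8140.

k_gold ≈ 28.8140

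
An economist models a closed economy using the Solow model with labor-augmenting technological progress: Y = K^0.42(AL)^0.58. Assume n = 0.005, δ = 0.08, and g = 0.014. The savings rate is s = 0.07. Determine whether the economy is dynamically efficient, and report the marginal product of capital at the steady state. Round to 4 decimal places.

n + g + δ = 0.005 + 0.014 + 0.08 = 0.099.
Steady-state k*: s·k^0.42 = 0.099·k gives k* = (0.07/0.099)^(1/0.58) ≈ 0.5501.
MPK = 0.42·0.5501^(-0.58) ≈ 0.5940.
MPK > n+g+δ = 0.099, so the economy is dynamically efficient (under-saving).

dynamically efficient; MPK ≈ 0.5940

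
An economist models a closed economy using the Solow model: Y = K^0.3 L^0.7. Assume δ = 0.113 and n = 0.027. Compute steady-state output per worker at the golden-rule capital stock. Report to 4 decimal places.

y_gold ≈ 1.3863

n + δ = 0.027 + 0.113 = 0.14.
At the golden rule the marginal product of capital equals n+δ: 0.3·k^(0.3−1) = 0.14. Solving, k_gold = (0.3/0.14)^(1/0.7) ≈ 2.9706.
Output: y_gold = k_gold^0.3 = 2.9706^0.3 ≈ 1.3863.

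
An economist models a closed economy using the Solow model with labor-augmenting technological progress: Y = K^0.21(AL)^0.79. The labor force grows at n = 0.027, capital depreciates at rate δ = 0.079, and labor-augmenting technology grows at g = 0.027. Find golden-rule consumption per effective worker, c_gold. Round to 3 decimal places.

Capital per effective worker breaks even when investment replaces (n + g + δ)·k; here n + g + δ = 0.133.
Setting f'(k) = n+g+δ gives 0.21·k^(0.21−1) = 0.133, hence k_gold = (0.21/0.133)^(1/0.79) ≈ 1.7828.
y_gold = 1.7828^0.21 ≈ 1.1291.
c_gold = y_gold − (n+g+δ)·k_gold = 1.1291 − 0.133·1.7828 ≈ 0.8920.

c_gold ≈ 0.892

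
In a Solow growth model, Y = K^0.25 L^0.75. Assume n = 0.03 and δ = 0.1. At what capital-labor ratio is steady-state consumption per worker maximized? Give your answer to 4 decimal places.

k_gold ≈ 2.3915

The effective depreciation rate is n + δ = 0.03 + 0.1 = 0.13.
Golden rule sets MPK = n+δ: 0.25·k^(0.25−1) = 0.13, so k_gold = (0.25/0.13)^(1/0.75) ≈ 2.3915.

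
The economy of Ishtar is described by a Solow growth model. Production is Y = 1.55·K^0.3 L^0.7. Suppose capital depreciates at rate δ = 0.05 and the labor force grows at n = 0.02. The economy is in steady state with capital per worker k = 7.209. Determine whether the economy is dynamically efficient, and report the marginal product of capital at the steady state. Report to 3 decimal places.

n + δ = 0.02 + 0.05 = 0.07.
MPK = 0.3·1.55·k^(0.3−1) = 0.3·1.55·7.209^(-0.7) ≈ 0.1167.
MPK > 0.07, so the economy is dynamically efficient (under-saving).

dynamically efficient; MPK ≈ 0.117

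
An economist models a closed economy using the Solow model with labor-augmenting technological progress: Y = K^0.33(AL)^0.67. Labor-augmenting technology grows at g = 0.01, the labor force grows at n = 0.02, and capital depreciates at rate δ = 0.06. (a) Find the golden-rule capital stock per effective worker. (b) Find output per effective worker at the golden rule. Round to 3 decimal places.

(a) k_gold ≈ 6.953; (b) y_gold ≈ 1.896

The effective depreciation rate is n + g + δ = 0.02 + 0.01 + 0.06 = 0.09.
Golden rule sets MPK = n+g+δ: 0.33·k^(0.33−1) = 0.09, so k_gold = (0.33/0.09)^(1/0.67) ≈ 6.9534.
y_gold = 6.9534^0.33 ≈ 1.8964.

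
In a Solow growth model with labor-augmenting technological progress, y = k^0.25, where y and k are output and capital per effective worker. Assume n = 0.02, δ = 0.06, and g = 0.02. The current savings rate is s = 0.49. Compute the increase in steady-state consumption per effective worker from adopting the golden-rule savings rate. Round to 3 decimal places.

Δc ≈ 0.152

n + g + δ = 0.02 + 0.02 + 0.06 = 0.1.
Current steady state (s = 0.49): k* = (0.49/0.1)^(1/0.75) ≈ 8.3226, y* = 8.3226^0.25 ≈ 1.6985, c* = (1−0.49)·1.6985 ≈ 0.8662.
Setting f'(k) = n+g+δ gives 0.25·k^(0.25−1) = 0.1, hence k_gold = (0.25/0.1)^(1/0.75) ≈ 3.3930.
y_gold = 3.3930^0.25 ≈ 1.3572, c_gold = y_gold − 0.1·k_gold ≈ 1.0179.
Gain: Δc = 1.0179 − 0.8662 ≈ 0.1517.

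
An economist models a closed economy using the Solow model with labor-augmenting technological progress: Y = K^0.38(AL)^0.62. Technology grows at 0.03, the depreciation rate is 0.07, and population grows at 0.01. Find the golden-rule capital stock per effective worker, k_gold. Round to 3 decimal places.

k_gold ≈ 7.385

Break-even investment rate: n + g + δ = 0.01 + 0.03 + 0.07 = 0.11.
Maximizing c = f(k) − (n+g+δ)·k gives f'(k) = n+g+δ, i.e. 0.38·k^(0.38−1) = 0.11, so k_gold = (0.38/0.11)^(1/0.62) ≈ 7.3854.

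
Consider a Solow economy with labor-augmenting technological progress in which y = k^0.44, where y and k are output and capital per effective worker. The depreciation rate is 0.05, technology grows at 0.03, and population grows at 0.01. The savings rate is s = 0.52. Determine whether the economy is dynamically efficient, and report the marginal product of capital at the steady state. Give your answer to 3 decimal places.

dynamically inefficient; MPK ≈ 0.076

The effective depreciation rate is n + g + δ = 0.01 + 0.03 + 0.05 = 0.09.
Steady-state k*: s·k^0.44 = 0.09·k gives k* = (0.52/0.09)^(1/0.56) ≈ 22.9238.
MPK = 0.44·22.9238^(-0.56) ≈ 0.0762.
MPK < n+g+δ = 0.09, so the economy is dynamically inefficient (over-saving).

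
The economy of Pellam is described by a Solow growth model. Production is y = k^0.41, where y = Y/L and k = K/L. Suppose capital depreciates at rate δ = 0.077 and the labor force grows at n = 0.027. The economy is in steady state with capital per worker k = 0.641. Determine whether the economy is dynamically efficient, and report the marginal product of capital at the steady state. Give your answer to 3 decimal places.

dynamically efficient; MPK ≈ 0.533

n + δ = 0.027 + 0.077 = 0.104.
MPK = 0.41·k^(0.41−1) = 0.41·0.641^(-0.59) ≈ 0.5330.
MPK > 0.104, so the economy is dynamically efficient (under-saving).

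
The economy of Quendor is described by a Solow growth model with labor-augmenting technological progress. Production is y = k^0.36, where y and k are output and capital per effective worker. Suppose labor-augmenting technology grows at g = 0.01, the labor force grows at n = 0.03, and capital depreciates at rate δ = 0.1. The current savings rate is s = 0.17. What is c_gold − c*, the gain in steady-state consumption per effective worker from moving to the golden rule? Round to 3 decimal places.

Δc ≈ 0.163

n + g + δ = 0.03 + 0.01 + 0.1 = 0.14.
Current steady state (s = 0.17): k* = (0.17/0.14)^(1/0.64) ≈ 1.3544, y* = 1.3544^0.36 ≈ 1.1154, c* = (1−0.17)·1.1154 ≈ 0.9258.
Golden rule sets MPK = n+g+δ: 0.36·k^(0.36−1) = 0.14, so k_gold = (0.36/0.14)^(1/0.64) ≈ 4.3742.
y_gold = 4.3742^0.36 ≈ 1.7011, c_gold = y_gold − 0.14·k_gold ≈ 1.0887.
Gain: Δc = 1.0887 − 0.9258 ≈ 0.1629.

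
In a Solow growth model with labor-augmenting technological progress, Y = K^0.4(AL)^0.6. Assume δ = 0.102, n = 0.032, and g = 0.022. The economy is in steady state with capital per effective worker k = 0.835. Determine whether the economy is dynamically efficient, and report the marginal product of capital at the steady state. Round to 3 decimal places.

dynamically efficient; MPK ≈ 0.446

n + g + δ = 0.032 + 0.022 + 0.102 = 0.156.
MPK = 0.4·k^(0.4−1) = 0.4·0.835^(-0.6) ≈ 0.4457.
MPK > 0.156, so the economy is dynamically efficient (under-saving).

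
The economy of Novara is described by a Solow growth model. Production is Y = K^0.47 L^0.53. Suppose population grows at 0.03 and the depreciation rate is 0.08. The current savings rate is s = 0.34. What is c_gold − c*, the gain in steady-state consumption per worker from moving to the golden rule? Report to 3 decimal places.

The effective depreciation rate is n + δ = 0.03 + 0.08 = 0.11.
Current steady state (s = 0.34): k* = (0.34/0.11)^(1/0.53) ≈ 8.4080, y* = 8.4080^0.47 ≈ 2.7202, c* = (1−0.34)·2.7202 ≈ 1.7953.
Setting f'(k) = n+δ gives 0.47·k^(0.47−1) = 0.11, hence k_gold = (0.47/0.11)^(1/0.53) ≈ 15.4885.
y_gold = 15.4885^0.47 ≈ 3.6250, c_gold = y_gold − 0.11·k_gold ≈ 1.9212.
Gain: Δc = 1.9212 − 1.7953 ≈ 0.1259.

Δc ≈ 0.126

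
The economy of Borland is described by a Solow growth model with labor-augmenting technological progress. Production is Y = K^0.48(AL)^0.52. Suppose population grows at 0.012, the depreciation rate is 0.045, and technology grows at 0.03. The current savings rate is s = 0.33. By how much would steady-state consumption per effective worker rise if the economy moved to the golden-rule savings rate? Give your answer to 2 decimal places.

Δc ≈ 0.22

Break-even investment rate: n + g + δ = 0.012 + 0.03 + 0.045 = 0.087.
Current steady state (s = 0.33): k* = (0.33/0.087)^(1/0.52) ≈ 12.9853, y* = 12.9853^0.48 ≈ 3.4234, c* = (1−0.33)·3.4234 ≈ 2.2937.
Maximizing c = f(k) − (n+g+δ)·k gives f'(k) = n+g+δ, i.e. 0.48·k^(0.48−1) = 0.087, so k_gold = (0.48/0.087)^(1/0.52) ≈ 26.6924.
y_gold = 26.6924^0.48 ≈ 4.8380, c_gold = y_gold − 0.087·k_gold ≈ 2.5158.
Gain: Δc = 2.5158 − 2.2937 ≈ 0.2221.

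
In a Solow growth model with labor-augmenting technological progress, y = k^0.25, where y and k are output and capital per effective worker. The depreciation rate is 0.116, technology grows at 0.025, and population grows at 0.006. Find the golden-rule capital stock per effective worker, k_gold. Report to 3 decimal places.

Break-even investment rate: n + g + δ = 0.006 + 0.025 + 0.116 = 0.147.
At the golden rule the marginal product of capital equals n+g+δ: 0.25·k^(0.25−1) = 0.147. Solving, k_gold = (0.25/0.147)^(1/0.75) ≈ 2.0300.

k_gold ≈ 2.030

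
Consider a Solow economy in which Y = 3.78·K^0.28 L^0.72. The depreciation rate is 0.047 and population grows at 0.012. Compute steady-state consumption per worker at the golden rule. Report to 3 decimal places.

n + δ = 0.012 + 0.047 = 0.059.
Maximizing c = f(k) − (n+δ)·k gives f'(k) = n+δ, i.e. 0.28·3.78·k^(0.28−1) = 0.059, so k_gold = (0.28·3.78/0.059)^(1/0.72) ≈ 55.1297.
y_gold = 3.78·55.1297^0.28 ≈ 11.6166.
c_gold = y_gold − (n+δ)·k_gold = 11.6166 − 0.059·55.1297 ≈ 8.3640.

c_gold ≈ 8.364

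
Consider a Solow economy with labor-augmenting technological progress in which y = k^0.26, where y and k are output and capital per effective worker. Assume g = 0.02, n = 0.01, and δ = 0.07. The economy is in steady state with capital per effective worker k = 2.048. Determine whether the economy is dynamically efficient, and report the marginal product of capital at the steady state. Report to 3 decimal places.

n + g + δ = 0.01 + 0.02 + 0.07 = 0.1.
MPK = 0.26·k^(0.26−1) = 0.26·2.048^(-0.74) ≈ 0.1530.
MPK > 0.1, so the economy is dynamically efficient (under-saving).

dynamically efficient; MPK ≈ 0.153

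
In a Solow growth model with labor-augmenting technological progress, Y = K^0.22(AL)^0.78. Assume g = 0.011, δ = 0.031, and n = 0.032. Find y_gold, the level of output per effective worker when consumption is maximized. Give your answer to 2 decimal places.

y_gold ≈ 1.36

Break-even investment rate: n + g + δ = 0.032 + 0.011 + 0.031 = 0.074.
Golden rule sets MPK = n+g+δ: 0.22·k^(0.22−1) = 0.074, so k_gold = (0.22/0.074)^(1/0.78) ≈ 4.0425.
Output: y_gold = k_gold^0.22 = 4.0425^0.22 ≈ 1.3598.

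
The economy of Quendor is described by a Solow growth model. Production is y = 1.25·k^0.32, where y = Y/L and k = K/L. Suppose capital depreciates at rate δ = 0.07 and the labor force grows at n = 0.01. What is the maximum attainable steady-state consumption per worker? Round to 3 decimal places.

c_gold ≈ 1.813

The effective depreciation rate is n + δ = 0.01 + 0.07 = 0.08.
Golden rule sets MPK = n+δ: 0.32·1.25·k^(0.32−1) = 0.08, so k_gold = (0.32·1.25/0.08)^(1/0.68) ≈ 10.6634.
y_gold = 1.25·10.6634^0.32 ≈ 2.6659.
c_gold = y_gold − (n+δ)·k_gold = 2.6659 − 0.08·10.6634 ≈ 1.8128.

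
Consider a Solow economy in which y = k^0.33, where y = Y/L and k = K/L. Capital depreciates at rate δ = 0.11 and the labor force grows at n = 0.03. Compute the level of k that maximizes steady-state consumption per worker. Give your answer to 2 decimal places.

k_gold ≈ 3.60

Break-even investment rate: n + δ = 0.03 + 0.11 = 0.14.
Setting f'(k) = n+δ gives 0.33·k^(0.33−1) = 0.14, hence k_gold = (0.33/0.14)^(1/0.67) ≈ 3.5958.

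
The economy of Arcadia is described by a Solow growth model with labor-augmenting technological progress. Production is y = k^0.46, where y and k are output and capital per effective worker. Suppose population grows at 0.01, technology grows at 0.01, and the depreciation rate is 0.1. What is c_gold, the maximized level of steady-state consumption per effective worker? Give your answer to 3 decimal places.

n + g + δ = 0.01 + 0.01 + 0.1 = 0.12.
Golden rule sets MPK = n+g+δ: 0.46·k^(0.46−1) = 0.12, so k_gold = (0.46/0.12)^(1/0.54) ≈ 12.0420.
y_gold = 12.0420^0.46 ≈ 3.1414.
c_gold = y_gold − (n+g+δ)·k_gold = 3.1414 − 0.12·12.0420 ≈ 1.6963.

c_gold ≈ 1.696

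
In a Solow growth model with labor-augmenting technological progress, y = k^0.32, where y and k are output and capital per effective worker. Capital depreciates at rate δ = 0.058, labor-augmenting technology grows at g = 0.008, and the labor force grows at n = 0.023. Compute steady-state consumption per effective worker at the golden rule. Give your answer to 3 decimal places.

Capital per effective worker breaks even when investment replaces (n + g + δ)·k; here n + g + δ = 0.089.
At the golden rule the marginal product of capital equals n+g+δ: 0.32·k^(0.32−1) = 0.089. Solving, k_gold = (0.32/0.089)^(1/0.68) ≈ 6.5659.
y_gold = 6.5659^0.32 ≈ 1.8261.
c_gold = y_gold − (n+g+δ)·k_gold = 1.8261 − 0.089·6.5659 ≈ 1.2418.

c_gold ≈ 1.242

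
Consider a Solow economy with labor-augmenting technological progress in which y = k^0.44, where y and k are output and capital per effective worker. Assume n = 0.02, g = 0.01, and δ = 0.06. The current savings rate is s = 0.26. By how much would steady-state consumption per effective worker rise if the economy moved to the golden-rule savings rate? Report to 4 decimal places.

Capital per effective worker breaks even when investment replaces (n + g + δ)·k; here n + g + δ = 0.09.
Current steady state (s = 0.26): k* = (0.26/0.09)^(1/0.56) ≈ 6.6487, y* = 6.6487^0.44 ≈ 2.3015, c* = (1−0.26)·2.3015 ≈ 1.7031.
Setting f'(k) = n+g+δ gives 0.44·k^(0.44−1) = 0.09, hence k_gold = (0.44/0.09)^(1/0.56) ≈ 17.0111.
y_gold = 17.0111^0.44 ≈ 3.4795, c_gold = y_gold − 0.09·k_gold ≈ 1.9485.
Gain: Δc = 1.9485 − 1.7031 ≈ 0.2455.

Δc ≈ 0.2455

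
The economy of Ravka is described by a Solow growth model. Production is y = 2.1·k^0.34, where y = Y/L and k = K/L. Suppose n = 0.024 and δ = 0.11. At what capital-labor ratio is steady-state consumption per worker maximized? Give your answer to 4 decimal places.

k_gold ≈ 12.6153

The effective depreciation rate is n + δ = 0.024 + 0.11 = 0.134.
At the golden rule the marginal product of capital equals n+δ: 0.34·2.1·k^(0.34−1) = 0.134. Solving, k_gold = (0.34·2.1/0.134)^(1/0.66) ≈ 12.6153.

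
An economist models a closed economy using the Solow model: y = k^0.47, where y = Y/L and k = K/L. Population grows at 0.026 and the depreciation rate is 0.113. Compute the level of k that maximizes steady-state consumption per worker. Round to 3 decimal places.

Capital per worker breaks even when investment replaces (n + δ)·k; here n + δ = 0.139.
Golden rule sets MPK = n+δ: 0.47·k^(0.47−1) = 0.139, so k_gold = (0.47/0.139)^(1/0.53) ≈ 9.9602.

k_gold ≈ 9.960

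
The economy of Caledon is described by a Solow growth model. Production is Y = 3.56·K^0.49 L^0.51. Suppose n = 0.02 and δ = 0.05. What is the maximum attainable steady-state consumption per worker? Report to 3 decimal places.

Break-even investment rate: n + δ = 0.02 + 0.05 = 0.07.
Maximizing c = f(k) − (n+δ)·k gives f'(k) = n+δ, i.e. 0.49·3.56·k^(0.49−1) = 0.07, so k_gold = (0.49·3.56/0.07)^(1/0.51) ≈ 547.4311.
y_gold = 3.56·547.4311^0.49 ≈ 78.2044.
c_gold = y_gold − (n+δ)·k_gold = 78.2044 − 0.07·547.4311 ≈ 39.8843.

c_gold ≈ 39.884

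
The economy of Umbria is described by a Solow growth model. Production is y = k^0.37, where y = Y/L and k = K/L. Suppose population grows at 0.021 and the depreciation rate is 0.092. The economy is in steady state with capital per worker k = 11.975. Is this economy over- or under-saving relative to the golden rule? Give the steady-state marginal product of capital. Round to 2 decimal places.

over-saving; MPK ≈ 0.08

Capital per worker breaks even when investment replaces (n + δ)·k; here n + δ = 0.113.
MPK = 0.37·k^(0.37−1) = 0.37·11.975^(-0.63) ≈ 0.0774.
MPK < 0.113, so the economy is dynamically inefficient (over-saving).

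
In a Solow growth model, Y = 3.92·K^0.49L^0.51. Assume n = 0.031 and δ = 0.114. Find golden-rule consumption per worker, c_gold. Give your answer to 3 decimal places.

Capital per worker breaks even when investment replaces (n + δ)·k; here n + δ = 0.145.
At the golden rule the marginal product of capital equals n+δ: 0.49·3.92·k^(0.49−1) = 0.145. Solving, k_gold = (0.49·3.92/0.145)^(1/0.51) ≈ 158.5710.
y_gold = 3.92·158.5710^0.49 ≈ 46.9241.
c_gold = y_gold − (n+δ)·k_gold = 46.9241 − 0.145·158.5710 ≈ 23.9313.

c_gold ≈ 23.931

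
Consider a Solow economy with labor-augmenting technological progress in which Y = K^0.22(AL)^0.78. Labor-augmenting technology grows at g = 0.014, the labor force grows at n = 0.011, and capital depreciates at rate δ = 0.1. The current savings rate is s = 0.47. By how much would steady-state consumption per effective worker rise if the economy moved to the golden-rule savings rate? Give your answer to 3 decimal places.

Δc ≈ 0.145

Break-even investment rate: n + g + δ = 0.011 + 0.014 + 0.1 = 0.125.
Current steady state (s = 0.47): k* = (0.47/0.125)^(1/0.78) ≈ 5.4629, y* = 5.4629^0.22 ≈ 1.4529, c* = (1−0.47)·1.4529 ≈ 0.7700.
Golden rule sets MPK = n+g+δ: 0.22·k^(0.22−1) = 0.125, so k_gold = (0.22/0.125)^(1/0.78) ≈ 2.0642.
y_gold = 2.0642^0.22 ≈ 1.1729, c_gold = y_gold − 0.125·k_gold ≈ 0.9148.
Gain: Δc = 0.9148 − 0.7700 ≈ 0.1448.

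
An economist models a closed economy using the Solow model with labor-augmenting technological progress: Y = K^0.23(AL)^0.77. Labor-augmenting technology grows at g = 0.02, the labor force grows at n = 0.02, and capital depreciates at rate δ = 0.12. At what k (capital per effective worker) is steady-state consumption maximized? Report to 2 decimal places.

k_gold ≈ 1.60

n + g + δ = 0.02 + 0.02 + 0.12 = 0.16.
Maximizing c = f(k) − (n+g+δ)·k gives f'(k) = n+g+δ, i.e. 0.23·k^(0.23−1) = 0.16, so k_gold = (0.23/0.16)^(1/0.77) ≈ 1.6021.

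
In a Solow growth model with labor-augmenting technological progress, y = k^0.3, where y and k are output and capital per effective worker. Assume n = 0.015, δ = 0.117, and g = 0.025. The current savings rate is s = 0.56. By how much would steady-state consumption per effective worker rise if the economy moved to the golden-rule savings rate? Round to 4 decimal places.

The effective depreciation rate is n + g + δ = 0.015 + 0.025 + 0.117 = 0.157.
Current steady state (s = 0.56): k* = (0.56/0.157)^(1/0.7) ≈ 6.1515, y* = 6.1515^0.3 ≈ 1.7246, c* = (1−0.56)·1.7246 ≈ 0.7588.
Setting f'(k) = n+g+δ gives 0.3·k^(0.3−1) = 0.157, hence k_gold = (0.3/0.157)^(1/0.7) ≈ 2.5220.
y_gold = 2.5220^0.3 ≈ 1.3198, c_gold = y_gold − 0.157·k_gold ≈ 0.9239.
Gain: Δc = 0.9239 − 0.7588 ≈ 0.1651.

Δc ≈ 0.1651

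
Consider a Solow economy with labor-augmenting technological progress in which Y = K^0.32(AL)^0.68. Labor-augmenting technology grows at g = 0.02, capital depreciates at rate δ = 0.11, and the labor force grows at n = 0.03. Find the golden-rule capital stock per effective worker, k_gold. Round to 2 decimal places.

Break-even investment rate: n + g + δ = 0.03 + 0.02 + 0.11 = 0.16.
At the golden rule the marginal product of capital equals n+g+δ: 0.32·k^(0.32−1) = 0.16. Solving, k_gold = (0.32/0.16)^(1/0.68) ≈ 2.7713.

k_gold ≈ 2.77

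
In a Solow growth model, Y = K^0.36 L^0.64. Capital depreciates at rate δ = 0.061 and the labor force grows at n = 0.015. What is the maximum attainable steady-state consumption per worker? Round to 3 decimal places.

Capital per worker breaks even when investment replaces (n + δ)·k; here n + δ = 0.076.
Golden rule sets MPK = n+δ: 0.36·k^(0.36−1) = 0.076, so k_gold = (0.36/0.076)^(1/0.64) ≈ 11.3619.
y_gold = 11.3619^0.36 ≈ 2.3986.
c_gold = y_gold − (n+δ)·k_gold = 2.3986 − 0.076·11.3619 ≈ 1.5351.

c_gold ≈ 1.535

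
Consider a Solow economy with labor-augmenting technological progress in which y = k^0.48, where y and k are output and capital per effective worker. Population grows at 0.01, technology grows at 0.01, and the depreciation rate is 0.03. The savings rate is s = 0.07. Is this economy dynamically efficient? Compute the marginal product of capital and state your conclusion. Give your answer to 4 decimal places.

Capital per effective worker breaks even when investment replaces (n + g + δ)·k; here n + g + δ = 0.05.
Steady-state k*: s·k^0.48 = 0.05·k gives k* = (0.07/0.05)^(1/0.52) ≈ 1.9099.
MPK = 0.48·1.9099^(-0.52) ≈ 0.3429.
MPK > n+g+δ = 0.05, so the economy is dynamically efficient (under-saving).

dynamically efficient; MPK ≈ 0.3429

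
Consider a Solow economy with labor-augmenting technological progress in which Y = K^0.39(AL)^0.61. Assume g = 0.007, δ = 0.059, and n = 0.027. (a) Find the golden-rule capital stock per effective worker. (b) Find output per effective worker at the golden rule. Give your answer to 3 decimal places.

(a) k_gold ≈ 10.486; (b) y_gold ≈ 2.501

The effective depreciation rate is n + g + δ = 0.027 + 0.007 + 0.059 = 0.093.
Maximizing c = f(k) − (n+g+δ)·k gives f'(k) = n+g+δ, i.e. 0.39·k^(0.39−1) = 0.093, so k_gold = (0.39/0.093)^(1/0.61) ≈ 10.4864.
y_gold = 10.4864^0.39 ≈ 2.5006.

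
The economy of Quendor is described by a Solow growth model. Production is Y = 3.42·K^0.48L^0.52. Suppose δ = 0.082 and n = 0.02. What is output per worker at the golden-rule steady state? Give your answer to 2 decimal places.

y_gold ≈ 44.45

n + δ = 0.02 + 0.082 = 0.102.
Golden rule sets MPK = n+δ: 0.48·3.42·k^(0.48−1) = 0.102, so k_gold = (0.48·3.42/0.102)^(1/0.52) ≈ 209.1769.
Output: y_gold = 3.42·k_gold^0.48 = 3.42·209.1769^0.48 ≈ 44.4501.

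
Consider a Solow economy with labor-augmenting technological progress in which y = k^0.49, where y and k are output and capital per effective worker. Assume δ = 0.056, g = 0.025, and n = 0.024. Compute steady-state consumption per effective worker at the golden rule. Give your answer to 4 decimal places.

n + g + δ = 0.024 + 0.025 + 0.056 = 0.105.
At the golden rule the marginal product of capital equals n+g+δ: 0.49·k^(0.49−1) = 0.105. Solving, k_gold = (0.49/0.105)^(1/0.51) ≈ 20.5011.
y_gold = 20.5011^0.49 ≈ 4.3931.
c_gold = y_gold − (n+g+δ)·k_gold = 4.3931 − 0.105·20.5011 ≈ 2.2405.

c_gold ≈ 2.2405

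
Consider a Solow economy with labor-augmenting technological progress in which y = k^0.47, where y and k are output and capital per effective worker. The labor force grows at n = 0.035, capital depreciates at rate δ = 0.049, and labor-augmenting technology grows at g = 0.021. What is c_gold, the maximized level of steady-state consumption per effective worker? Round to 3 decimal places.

c_gold ≈ 2.002

The effective depreciation rate is n + g + δ = 0.035 + 0.021 + 0.049 = 0.105.
At the golden rule the marginal product of capital equals n+g+δ: 0.47·k^(0.47−1) = 0.105. Solving, k_gold = (0.47/0.105)^(1/0.53) ≈ 16.9094.
y_gold = 16.9094^0.47 ≈ 3.7776.
c_gold = y_gold − (n+g+δ)·k_gold = 3.7776 − 0.105·16.9094 ≈ 2.0022.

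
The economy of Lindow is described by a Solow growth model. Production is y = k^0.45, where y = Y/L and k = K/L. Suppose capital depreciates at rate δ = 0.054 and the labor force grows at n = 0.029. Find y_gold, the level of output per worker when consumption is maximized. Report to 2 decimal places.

y_gold ≈ 3.99

Capital per worker breaks even when investment replaces (n + δ)·k; here n + δ = 0.083.
At the golden rule the marginal product of capital equals n+δ: 0.45·k^(0.45−1) = 0.083. Solving, k_gold = (0.45/0.083)^(1/0.55) ≈ 21.6167.
Output: y_gold = k_gold^0.45 = 21.6167^0.45 ≈ 3.9871.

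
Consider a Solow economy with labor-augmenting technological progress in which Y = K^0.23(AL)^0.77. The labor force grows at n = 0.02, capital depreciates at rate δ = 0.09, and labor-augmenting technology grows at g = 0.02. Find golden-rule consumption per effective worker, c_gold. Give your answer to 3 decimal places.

c_gold ≈ 0.913

The effective depreciation rate is n + g + δ = 0.02 + 0.02 + 0.09 = 0.13.
Maximizing c = f(k) − (n+g+δ)·k gives f'(k) = n+g+δ, i.e. 0.23·k^(0.23−1) = 0.13, so k_gold = (0.23/0.13)^(1/0.77) ≈ 2.0980.
y_gold = 2.0980^0.23 ≈ 1.1858.
c_gold = y_gold − (n+g+δ)·k_gold = 1.1858 − 0.13·2.0980 ≈ 0.9131.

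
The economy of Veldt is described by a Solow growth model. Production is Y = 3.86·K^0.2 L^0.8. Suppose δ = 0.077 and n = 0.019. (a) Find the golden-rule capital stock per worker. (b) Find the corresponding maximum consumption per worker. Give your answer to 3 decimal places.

(a) k_gold ≈ 13.542; (b) c_gold ≈ 5.200

n + δ = 0.019 + 0.077 = 0.096.
Maximizing c = f(k) − (n+δ)·k gives f'(k) = n+δ, i.e. 0.2·3.86·k^(0.2−1) = 0.096, so k_gold = (0.2·3.86/0.096)^(1/0.8) ≈ 13.5420.
y_gold = 3.86·13.5420^0.2 ≈ 6.5002; c_gold = y_gold − 0.096·k_gold ≈ 5.2001.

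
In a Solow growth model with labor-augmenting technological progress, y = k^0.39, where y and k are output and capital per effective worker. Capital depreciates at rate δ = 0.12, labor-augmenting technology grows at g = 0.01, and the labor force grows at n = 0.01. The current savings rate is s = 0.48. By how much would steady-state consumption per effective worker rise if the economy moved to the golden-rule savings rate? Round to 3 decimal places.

Break-even investment rate: n + g + δ = 0.01 + 0.01 + 0.12 = 0.14.
Current steady state (s = 0.48): k* = (0.48/0.14)^(1/0.61) ≈ 7.5376, y* = 7.5376^0.39 ≈ 2.1985, c* = (1−0.48)·2.1985 ≈ 1.1432.
Setting f'(k) = n+g+δ gives 0.39·k^(0.39−1) = 0.14, hence k_gold = (0.39/0.14)^(1/0.61) ≈ 5.3630.
y_gold = 5.3630^0.39 ≈ 1.9252, c_gold = y_gold − 0.14·k_gold ≈ 1.1743.
Gain: Δc = 1.1743 − 1.1432 ≈ 0.0311.

Δc ≈ 0.031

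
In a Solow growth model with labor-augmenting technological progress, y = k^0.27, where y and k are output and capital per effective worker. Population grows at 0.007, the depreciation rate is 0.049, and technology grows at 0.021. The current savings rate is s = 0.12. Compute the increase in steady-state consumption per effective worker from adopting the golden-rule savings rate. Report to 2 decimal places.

Δc ≈ 0.12

The effective depreciation rate is n + g + δ = 0.007 + 0.021 + 0.049 = 0.077.
Current steady state (s = 0.12): k* = (0.12/0.077)^(1/0.73) ≈ 1.8364, y* = 1.8364^0.27 ≈ 1.1783, c* = (1−0.12)·1.1783 ≈ 1.0369.
Golden rule sets MPK = n+g+δ: 0.27·k^(0.27−1) = 0.077, so k_gold = (0.27/0.077)^(1/0.73) ≈ 5.5770.
y_gold = 5.5770^0.27 ≈ 1.5905, c_gold = y_gold − 0.077·k_gold ≈ 1.1611.
Gain: Δc = 1.1611 − 1.0369 ≈ 0.1241.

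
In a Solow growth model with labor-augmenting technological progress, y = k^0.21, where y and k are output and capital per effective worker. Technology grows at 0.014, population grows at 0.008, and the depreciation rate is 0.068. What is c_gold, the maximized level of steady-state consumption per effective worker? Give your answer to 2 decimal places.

c_gold ≈ 0.99

Capital per effective worker breaks even when investment replaces (n + g + δ)·k; here n + g + δ = 0.09.
Setting f'(k) = n+g+δ gives 0.21·k^(0.21−1) = 0.09, hence k_gold = (0.21/0.09)^(1/0.79) ≈ 2.9228.
y_gold = 2.9228^0.21 ≈ 1.2526.
c_gold = y_gold − (n+g+δ)·k_gold = 1.2526 − 0.09·2.9228 ≈ 0.9896.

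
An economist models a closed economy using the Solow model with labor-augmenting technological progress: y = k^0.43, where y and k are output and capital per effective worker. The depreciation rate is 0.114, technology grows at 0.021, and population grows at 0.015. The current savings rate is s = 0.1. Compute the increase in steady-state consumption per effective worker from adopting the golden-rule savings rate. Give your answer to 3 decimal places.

Δc ≈ 0.599

The effective depreciation rate is n + g + δ = 0.015 + 0.021 + 0.114 = 0.15.
Current steady state (s = 0.1): k* = (0.1/0.15)^(1/0.57) ≈ 0.4910, y* = 0.4910^0.43 ≈ 0.7365, c* = (1−0.1)·0.7365 ≈ 0.6628.
At the golden rule the marginal product of capital equals n+g+δ: 0.43·k^(0.43−1) = 0.15. Solving, k_gold = (0.43/0.15)^(1/0.57) ≈ 6.3448.
y_gold = 6.3448^0.43 ≈ 2.2133, c_gold = y_gold − 0.15·k_gold ≈ 1.2616.
Gain: Δc = 1.2616 − 0.6628 ≈ 0.5987.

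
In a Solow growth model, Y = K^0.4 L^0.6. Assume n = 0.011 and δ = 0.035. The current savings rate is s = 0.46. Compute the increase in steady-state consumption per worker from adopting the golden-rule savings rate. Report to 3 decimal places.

Δc ≈ 0.031

The effective depreciation rate is n + δ = 0.011 + 0.035 = 0.046.
Current steady state (s = 0.46): k* = (0.46/0.046)^(1/0.6) ≈ 46.4159, y* = 46.4159^0.4 ≈ 4.6416, c* = (1−0.46)·4.6416 ≈ 2.5065.
At the golden rule the marginal product of capital equals n+δ: 0.4·k^(0.4−1) = 0.046. Solving, k_gold = (0.4/0.046)^(1/0.6) ≈ 36.7708.
y_gold = 36.7708^0.4 ≈ 4.2286, c_gold = y_gold − 0.046·k_gold ≈ 2.5372.
Gain: Δc = 2.5372 − 2.5065 ≈ 0.0307.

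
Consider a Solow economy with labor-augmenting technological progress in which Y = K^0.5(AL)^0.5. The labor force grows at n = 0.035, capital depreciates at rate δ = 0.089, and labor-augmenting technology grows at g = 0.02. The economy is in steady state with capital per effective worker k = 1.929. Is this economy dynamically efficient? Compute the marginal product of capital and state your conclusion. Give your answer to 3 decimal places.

n + g + δ = 0.035 + 0.02 + 0.089 = 0.144.
MPK = 0.5·k^(0.5−1) = 0.5·1.929^(-0.5) ≈ 0.3600.
MPK > 0.144, so the economy is dynamically efficient (under-saving).

dynamically efficient; MPK ≈ 0.360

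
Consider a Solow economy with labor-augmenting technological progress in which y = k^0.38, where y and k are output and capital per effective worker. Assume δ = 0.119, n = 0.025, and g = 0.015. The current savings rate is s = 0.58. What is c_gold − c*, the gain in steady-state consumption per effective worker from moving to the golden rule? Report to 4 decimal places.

Δc ≈ 0.1292

n + g + δ = 0.025 + 0.015 + 0.119 = 0.159.
Current steady state (s = 0.58): k* = (0.58/0.159)^(1/0.62) ≈ 8.0631, y* = 8.0631^0.38 ≈ 2.2104, c* = (1−0.58)·2.2104 ≈ 0.9284.
Golden rule sets MPK = n+g+δ: 0.38·k^(0.38−1) = 0.159, so k_gold = (0.38/0.159)^(1/0.62) ≈ 4.0766.
y_gold = 4.0766^0.38 ≈ 1.7057, c_gold = y_gold − 0.159·k_gold ≈ 1.0576.
Gain: Δc = 1.0576 − 0.9284 ≈ 0.1292.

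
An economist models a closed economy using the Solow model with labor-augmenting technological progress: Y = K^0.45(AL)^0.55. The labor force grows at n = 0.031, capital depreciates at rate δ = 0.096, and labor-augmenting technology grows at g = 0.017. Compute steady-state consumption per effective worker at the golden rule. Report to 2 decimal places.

The effective depreciation rate is n + g + δ = 0.031 + 0.017 + 0.096 = 0.144.
At the golden rule the marginal product of capital equals n+g+δ: 0.45·k^(0.45−1) = 0.144. Solving, k_gold = (0.45/0.144)^(1/0.55) ≈ 7.9383.
y_gold = 7.9383^0.45 ≈ 2.5403.
c_gold = y_gold − (n+g+δ)·k_gold = 2.5403 − 0.144·7.9383 ≈ 1.3971.

c_gold ≈ 1.40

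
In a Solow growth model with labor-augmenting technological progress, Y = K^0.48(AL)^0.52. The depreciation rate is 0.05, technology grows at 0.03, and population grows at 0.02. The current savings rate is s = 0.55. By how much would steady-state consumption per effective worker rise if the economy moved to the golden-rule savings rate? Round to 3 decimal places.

n + g + δ = 0.02 + 0.03 + 0.05 = 0.1.
Current steady state (s = 0.55): k* = (0.55/0.1)^(1/0.52) ≈ 26.5323, y* = 26.5323^0.48 ≈ 4.8240, c* = (1−0.55)·4.8240 ≈ 2.1708.
Setting f'(k) = n+g+δ gives 0.48·k^(0.48−1) = 0.1, hence k_gold = (0.48/0.1)^(1/0.52) ≈ 20.4211.
y_gold = 20.4211^0.48 ≈ 4.2544, c_gold = y_gold − 0.1·k_gold ≈ 2.2123.
Gain: Δc = 2.2123 − 2.1708 ≈ 0.0415.

Δc ≈ 0.041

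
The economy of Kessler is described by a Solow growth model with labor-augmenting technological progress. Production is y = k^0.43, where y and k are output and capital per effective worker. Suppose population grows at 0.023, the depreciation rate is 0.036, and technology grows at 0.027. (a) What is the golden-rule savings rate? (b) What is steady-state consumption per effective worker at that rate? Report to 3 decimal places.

(a) s_gold = 0.430; (b) c_gold ≈ 1.919

n + g + δ = 0.023 + 0.027 + 0.036 = 0.086.
For Cobb-Douglas, s_gold equals capital's share: s_gold = 0.43.
Maximizing c = f(k) − (n+g+δ)·k gives f'(k) = n+g+δ, i.e. 0.43·k^(0.43−1) = 0.086, so k_gold = (0.43/0.086)^(1/0.57) ≈ 16.8369.
y_gold = 16.8369^0.43 ≈ 3.3674; c_gold = (1−0.43)·y_gold ≈ 1.9194.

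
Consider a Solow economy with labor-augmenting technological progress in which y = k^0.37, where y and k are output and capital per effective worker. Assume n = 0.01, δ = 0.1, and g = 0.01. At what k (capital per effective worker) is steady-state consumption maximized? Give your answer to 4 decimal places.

k_gold ≈ 5.9734

Break-even investment rate: n + g + δ = 0.01 + 0.01 + 0.1 = 0.12.
At the golden rule the marginal product of capital equals n+g+δ: 0.37·k^(0.37−1) = 0.12. Solving, k_gold = (0.37/0.12)^(1/0.63) ≈ 5.9734.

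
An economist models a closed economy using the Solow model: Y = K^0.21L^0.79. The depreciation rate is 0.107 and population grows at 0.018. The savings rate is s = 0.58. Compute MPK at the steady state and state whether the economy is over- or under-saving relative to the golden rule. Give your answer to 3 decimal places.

over-saving; MPK ≈ 0.045

n + δ = 0.018 + 0.107 = 0.125.
Steady-state k*: s·k^0.21 = 0.125·k gives k* = (0.58/0.125)^(1/0.79) ≈ 6.9774.
MPK = 0.21·6.9774^(-0.79) ≈ 0.0453.
MPK < n+δ = 0.125, so the economy is dynamically inefficient (over-saving).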